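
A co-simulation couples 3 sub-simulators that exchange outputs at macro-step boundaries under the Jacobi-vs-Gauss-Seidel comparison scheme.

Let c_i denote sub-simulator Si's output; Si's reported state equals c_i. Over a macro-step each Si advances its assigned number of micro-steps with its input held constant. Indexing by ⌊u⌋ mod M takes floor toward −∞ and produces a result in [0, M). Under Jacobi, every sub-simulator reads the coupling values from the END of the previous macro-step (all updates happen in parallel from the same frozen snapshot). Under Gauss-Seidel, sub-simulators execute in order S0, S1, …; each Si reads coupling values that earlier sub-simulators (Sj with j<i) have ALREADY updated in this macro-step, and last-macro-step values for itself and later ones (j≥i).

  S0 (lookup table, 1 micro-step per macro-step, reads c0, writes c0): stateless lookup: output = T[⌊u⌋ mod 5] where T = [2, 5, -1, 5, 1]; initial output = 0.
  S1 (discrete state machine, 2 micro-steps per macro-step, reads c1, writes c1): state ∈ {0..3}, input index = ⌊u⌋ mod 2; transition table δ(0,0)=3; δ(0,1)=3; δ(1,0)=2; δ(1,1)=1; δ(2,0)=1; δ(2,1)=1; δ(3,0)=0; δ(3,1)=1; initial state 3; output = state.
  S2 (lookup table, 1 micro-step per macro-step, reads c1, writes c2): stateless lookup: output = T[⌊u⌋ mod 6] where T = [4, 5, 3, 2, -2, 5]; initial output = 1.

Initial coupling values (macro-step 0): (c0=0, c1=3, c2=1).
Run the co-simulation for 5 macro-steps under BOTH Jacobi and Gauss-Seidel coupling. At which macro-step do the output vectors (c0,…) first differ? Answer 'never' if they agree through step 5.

first divergence at macro-step: 1

[Jacobi] macro 1: S0 reads c0=0 → after 1×micro: 2; S1 reads c1=3 → after 2×micro: 1; S2 reads c1=3 → after 1×micro: 2 ⇒ (c0=2, c1=1, c2=2)
[Jacobi] macro 2: S0 reads c0=2 → after 1×micro: -1; S1 reads c1=1 → after 2×micro: 1; S2 reads c1=1 → after 1×micro: 5 ⇒ (c0=-1, c1=1, c2=5)
[Jacobi] macro 3: S0 reads c0=-1 → after 1×micro: 1; S1 reads c1=1 → after 2×micro: 1; S2 reads c1=1 → after 1×micro: 5 ⇒ (c0=1, c1=1, c2=5)
[Jacobi] macro 4: S0 reads c0=1 → after 1×micro: 5; S1 reads c1=1 → after 2×micro: 1; S2 reads c1=1 → after 1×micro: 5 ⇒ (c0=5, c1=1, c2=5)
[Jacobi] macro 5: S0 reads c0=5 → after 1×micro: 2; S1 reads c1=1 → after 2×micro: 1; S2 reads c1=1 → after 1×micro: 5 ⇒ (c0=2, c1=1, c2=5)
[Gauss-Seidel] macro 1: S0 reads c0=0 → after 1×micro: 2; S1 reads c1=3 → after 2×micro: 1; S2 reads c1=1 → after 1×micro: 5 ⇒ (c0=2, c1=1, c2=5)
[Gauss-Seidel] macro 2: S0 reads c0=2 → after 1×micro: -1; S1 reads c1=1 → after 2×micro: 1; S2 reads c1=1 → after 1×micro: 5 ⇒ (c0=-1, c1=1, c2=5)
[Gauss-Seidel] macro 3: S0 reads c0=-1 → after 1×micro: 1; S1 reads c1=1 → after 2×micro: 1; S2 reads c1=1 → after 1×micro: 5 ⇒ (c0=1, c1=1, c2=5)
[Gauss-Seidel] macro 4: S0 reads c0=1 → after 1×micro: 5; S1 reads c1=1 → after 2×micro: 1; S2 reads c1=1 → after 1×micro: 5 ⇒ (c0=5, c1=1, c2=5)
[Gauss-Seidel] macro 5: S0 reads c0=5 → after 1×micro: 2; S1 reads c1=1 → after 2×micro: 1; S2 reads c1=1 → after 1×micro: 5 ⇒ (c0=2, c1=1, c2=5)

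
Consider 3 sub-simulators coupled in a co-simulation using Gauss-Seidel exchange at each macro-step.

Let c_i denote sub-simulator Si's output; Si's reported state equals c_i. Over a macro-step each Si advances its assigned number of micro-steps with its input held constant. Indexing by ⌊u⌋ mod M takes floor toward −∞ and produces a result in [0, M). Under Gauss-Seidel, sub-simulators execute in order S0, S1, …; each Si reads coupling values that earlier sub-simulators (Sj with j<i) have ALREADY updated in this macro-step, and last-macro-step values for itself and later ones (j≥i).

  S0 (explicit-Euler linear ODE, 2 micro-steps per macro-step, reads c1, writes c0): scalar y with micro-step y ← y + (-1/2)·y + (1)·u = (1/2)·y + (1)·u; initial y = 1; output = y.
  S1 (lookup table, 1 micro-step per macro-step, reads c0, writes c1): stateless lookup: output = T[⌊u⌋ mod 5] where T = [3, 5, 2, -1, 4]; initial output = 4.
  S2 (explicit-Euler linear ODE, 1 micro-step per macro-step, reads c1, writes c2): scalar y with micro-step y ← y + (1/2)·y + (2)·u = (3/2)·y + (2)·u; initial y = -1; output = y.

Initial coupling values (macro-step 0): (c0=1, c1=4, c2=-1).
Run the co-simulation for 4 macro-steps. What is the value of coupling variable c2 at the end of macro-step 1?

c2 at macro-step 1 = 17/2

macro 1: S0 reads c1=4 → after 2×micro: 25/4; S1 reads c0=25/4 → after 1×micro: 5; S2 reads c1=5 → after 1×micro: 17/2 ⇒ (c0=25/4, c1=5, c2=17/2)
macro 2: S0 reads c1=5 → after 2×micro: 145/16; S1 reads c0=145/16 → after 1×micro: 4; S2 reads c1=4 → after 1×micro: 83/4 ⇒ (c0=145/16, c1=4, c2=83/4)
macro 3: S0 reads c1=4 → after 2×micro: 529/64; S1 reads c0=529/64 → after 1×micro: -1; S2 reads c1=-1 → after 1×micro: 233/8 ⇒ (c0=529/64, c1=-1, c2=233/8)
macro 4: S0 reads c1=-1 → after 2×micro: 145/256; S1 reads c0=145/256 → after 1×micro: 3; S2 reads c1=3 → after 1×micro: 795/16 ⇒ (c0=145/256, c1=3, c2=795/16)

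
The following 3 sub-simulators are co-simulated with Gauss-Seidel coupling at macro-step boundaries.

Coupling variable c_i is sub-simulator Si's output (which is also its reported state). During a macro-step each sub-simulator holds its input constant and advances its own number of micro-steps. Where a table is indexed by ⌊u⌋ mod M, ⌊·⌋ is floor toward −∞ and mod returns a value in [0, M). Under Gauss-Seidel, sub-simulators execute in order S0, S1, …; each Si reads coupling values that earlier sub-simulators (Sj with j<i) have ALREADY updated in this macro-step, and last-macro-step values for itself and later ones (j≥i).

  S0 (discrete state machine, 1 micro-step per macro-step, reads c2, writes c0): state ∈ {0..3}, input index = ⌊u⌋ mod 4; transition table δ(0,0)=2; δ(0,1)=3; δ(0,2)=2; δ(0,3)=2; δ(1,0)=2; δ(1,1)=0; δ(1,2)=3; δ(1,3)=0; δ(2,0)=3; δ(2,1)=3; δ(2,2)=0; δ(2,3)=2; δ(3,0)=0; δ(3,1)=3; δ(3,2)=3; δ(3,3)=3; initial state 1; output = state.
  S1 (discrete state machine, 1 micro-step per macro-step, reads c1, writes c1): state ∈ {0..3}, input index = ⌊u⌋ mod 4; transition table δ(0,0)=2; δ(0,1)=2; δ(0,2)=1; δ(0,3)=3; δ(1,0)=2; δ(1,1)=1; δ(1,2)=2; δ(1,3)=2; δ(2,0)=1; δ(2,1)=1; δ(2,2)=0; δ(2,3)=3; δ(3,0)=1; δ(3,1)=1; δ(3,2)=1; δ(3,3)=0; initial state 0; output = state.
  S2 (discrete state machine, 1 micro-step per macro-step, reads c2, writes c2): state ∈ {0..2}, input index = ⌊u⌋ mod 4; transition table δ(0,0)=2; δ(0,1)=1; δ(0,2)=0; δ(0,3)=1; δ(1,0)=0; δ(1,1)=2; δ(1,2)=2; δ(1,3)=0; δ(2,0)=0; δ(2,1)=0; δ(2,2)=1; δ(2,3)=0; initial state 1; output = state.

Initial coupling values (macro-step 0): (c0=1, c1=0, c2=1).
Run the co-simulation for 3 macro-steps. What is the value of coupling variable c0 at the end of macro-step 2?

c0 at macro-step 2 = 2

macro 1: S0 reads c2=1 → after 1×micro: 0; S1 reads c1=0 → after 1×micro: 2; S2 reads c2=1 → after 1×micro: 2 ⇒ (c0=0, c1=2, c2=2)
macro 2: S0 reads c2=2 → after 1×micro: 2; S1 reads c1=2 → after 1×micro: 0; S2 reads c2=2 → after 1×micro: 1 ⇒ (c0=2, c1=0, c2=1)
macro 3: S0 reads c2=1 → after 1×micro: 3; S1 reads c1=0 → after 1×micro: 2; S2 reads c2=1 → after 1×micro: 2 ⇒ (c0=3, c1=2, c2=2)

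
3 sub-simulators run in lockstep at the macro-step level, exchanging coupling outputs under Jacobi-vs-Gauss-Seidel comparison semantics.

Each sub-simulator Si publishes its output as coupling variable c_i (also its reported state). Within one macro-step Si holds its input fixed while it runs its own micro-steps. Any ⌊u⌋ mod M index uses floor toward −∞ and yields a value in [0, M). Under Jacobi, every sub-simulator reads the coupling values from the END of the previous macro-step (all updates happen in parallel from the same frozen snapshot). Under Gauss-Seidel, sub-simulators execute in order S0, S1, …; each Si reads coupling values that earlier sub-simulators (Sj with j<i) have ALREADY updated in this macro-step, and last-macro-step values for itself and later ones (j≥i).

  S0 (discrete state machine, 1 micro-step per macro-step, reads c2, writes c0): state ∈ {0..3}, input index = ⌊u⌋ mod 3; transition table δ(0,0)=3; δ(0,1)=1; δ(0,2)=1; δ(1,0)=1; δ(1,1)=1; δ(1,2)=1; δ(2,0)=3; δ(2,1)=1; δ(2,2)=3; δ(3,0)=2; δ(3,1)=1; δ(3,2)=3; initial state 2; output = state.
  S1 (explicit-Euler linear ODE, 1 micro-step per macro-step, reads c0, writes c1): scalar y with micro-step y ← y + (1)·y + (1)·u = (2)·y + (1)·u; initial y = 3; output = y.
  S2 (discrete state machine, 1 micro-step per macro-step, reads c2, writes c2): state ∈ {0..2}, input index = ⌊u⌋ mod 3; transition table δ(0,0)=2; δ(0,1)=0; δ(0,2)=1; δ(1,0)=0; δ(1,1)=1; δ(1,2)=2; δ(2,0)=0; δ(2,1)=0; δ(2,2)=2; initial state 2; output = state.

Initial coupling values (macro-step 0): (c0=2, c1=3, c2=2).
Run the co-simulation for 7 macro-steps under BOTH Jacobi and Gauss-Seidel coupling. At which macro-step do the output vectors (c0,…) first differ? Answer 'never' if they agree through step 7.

[Jacobi] macro 1: S0 reads c2=2 → after 1×micro: 3; S1 reads c0=2 → after 1×micro: 8; S2 reads c2=2 → after 1×micro: 2 ⇒ (c0=3, c1=8, c2=2)
[Jacobi] macro 2: S0 reads c2=2 → after 1×micro: 3; S1 reads c0=3 → after 1×micro: 19; S2 reads c2=2 → after 1×micro: 2 ⇒ (c0=3, c1=19, c2=2)
[Jacobi] macro 3: S0 reads c2=2 → after 1×micro: 3; S1 reads c0=3 → after 1×micro: 41; S2 reads c2=2 → after 1×micro: 2 ⇒ (c0=3, c1=41, c2=2)
[Jacobi] macro 4: S0 reads c2=2 → after 1×micro: 3; S1 reads c0=3 → after 1×micro: 85; S2 reads c2=2 → after 1×micro: 2 ⇒ (c0=3, c1=85, c2=2)
[Jacobi] macro 5: S0 reads c2=2 → after 1×micro: 3; S1 reads c0=3 → after 1×micro: 173; S2 reads c2=2 → after 1×micro: 2 ⇒ (c0=3, c1=173, c2=2)
[Jacobi] macro 6: S0 reads c2=2 → after 1×micro: 3; S1 reads c0=3 → after 1×micro: 349; S2 reads c2=2 → after 1×micro: 2 ⇒ (c0=3, c1=349, c2=2)
[Jacobi] macro 7: S0 reads c2=2 → after 1×micro: 3; S1 reads c0=3 → after 1×micro: 701; S2 reads c2=2 → after 1×micro: 2 ⇒ (c0=3, c1=701, c2=2)
[Gauss-Seidel] macro 1: S0 reads c2=2 → after 1×micro: 3; S1 reads c0=3 → after 1×micro: 9; S2 reads c2=2 → after 1×micro: 2 ⇒ (c0=3, c1=9, c2=2)
[Gauss-Seidel] macro 2: S0 reads c2=2 → after 1×micro: 3; S1 reads c0=3 → after 1×micro: 21; S2 reads c2=2 → after 1×micro: 2 ⇒ (c0=3, c1=21, c2=2)
[Gauss-Seidel] macro 3: S0 reads c2=2 → after 1×micro: 3; S1 reads c0=3 → after 1×micro: 45; S2 reads c2=2 → after 1×micro: 2 ⇒ (c0=3, c1=45, c2=2)
[Gauss-Seidel] macro 4: S0 reads c2=2 → after 1×micro: 3; S1 reads c0=3 → after 1×micro: 93; S2 reads c2=2 → after 1×micro: 2 ⇒ (c0=3, c1=93, c2=2)
[Gauss-Seidel] macro 5: S0 reads c2=2 → after 1×micro: 3; S1 reads c0=3 → after 1×micro: 189; S2 reads c2=2 → after 1×micro: 2 ⇒ (c0=3, c1=189, c2=2)
[Gauss-Seidel] macro 6: S0 reads c2=2 → after 1×micro: 3; S1 reads c0=3 → after 1×micro: 381; S2 reads c2=2 → after 1×micro: 2 ⇒ (c0=3, c1=381, c2=2)
[Gauss-Seidel] macro 7: S0 reads c2=2 → after 1×micro: 3; S1 reads c0=3 → after 1×micro: 765; S2 reads c2=2 → after 1×micro: 2 ⇒ (c0=3, c1=765, c2=2)

first divergence at macro-step: 1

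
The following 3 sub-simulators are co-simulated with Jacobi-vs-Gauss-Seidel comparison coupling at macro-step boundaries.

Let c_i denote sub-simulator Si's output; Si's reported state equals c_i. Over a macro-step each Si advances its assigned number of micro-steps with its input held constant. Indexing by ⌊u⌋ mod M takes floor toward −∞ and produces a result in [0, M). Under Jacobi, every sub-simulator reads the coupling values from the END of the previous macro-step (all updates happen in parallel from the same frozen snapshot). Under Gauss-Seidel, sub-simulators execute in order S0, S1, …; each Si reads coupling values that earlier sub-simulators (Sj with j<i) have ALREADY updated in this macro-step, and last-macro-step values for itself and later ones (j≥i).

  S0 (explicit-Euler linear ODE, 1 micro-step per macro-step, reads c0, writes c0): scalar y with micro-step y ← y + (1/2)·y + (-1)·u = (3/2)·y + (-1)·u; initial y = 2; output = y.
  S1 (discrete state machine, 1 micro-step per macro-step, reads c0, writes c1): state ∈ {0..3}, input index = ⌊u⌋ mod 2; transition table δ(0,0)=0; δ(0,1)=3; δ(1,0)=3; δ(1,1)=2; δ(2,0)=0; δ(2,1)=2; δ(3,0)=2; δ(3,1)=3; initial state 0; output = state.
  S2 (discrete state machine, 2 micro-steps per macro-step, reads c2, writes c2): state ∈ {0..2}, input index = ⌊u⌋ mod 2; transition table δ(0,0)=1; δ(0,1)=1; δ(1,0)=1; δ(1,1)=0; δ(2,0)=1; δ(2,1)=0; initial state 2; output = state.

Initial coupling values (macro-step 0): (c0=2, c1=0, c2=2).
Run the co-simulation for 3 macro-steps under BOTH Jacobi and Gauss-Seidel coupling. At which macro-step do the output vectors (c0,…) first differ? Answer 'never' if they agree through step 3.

first divergence at macro-step: 1

[Jacobi] macro 1: S0 reads c0=2 → after 1×micro: 1; S1 reads c0=2 → after 1×micro: 0; S2 reads c2=2 → after 2×micro: 1 ⇒ (c0=1, c1=0, c2=1)
[Jacobi] macro 2: S0 reads c0=1 → after 1×micro: 1/2; S1 reads c0=1 → after 1×micro: 3; S2 reads c2=1 → after 2×micro: 1 ⇒ (c0=1/2, c1=3, c2=1)
[Jacobi] macro 3: S0 reads c0=1/2 → after 1×micro: 1/4; S1 reads c0=1/2 → after 1×micro: 2; S2 reads c2=1 → after 2×micro: 1 ⇒ (c0=1/4, c1=2, c2=1)
[Gauss-Seidel] macro 1: S0 reads c0=2 → after 1×micro: 1; S1 reads c0=1 → after 1×micro: 3; S2 reads c2=2 → after 2×micro: 1 ⇒ (c0=1, c1=3, c2=1)
[Gauss-Seidel] macro 2: S0 reads c0=1 → after 1×micro: 1/2; S1 reads c0=1/2 → after 1×micro: 2; S2 reads c2=1 → after 2×micro: 1 ⇒ (c0=1/2, c1=2, c2=1)
[Gauss-Seidel] macro 3: S0 reads c0=1/2 → after 1×micro: 1/4; S1 reads c0=1/4 → after 1×micro: 0; S2 reads c2=1 → after 2×micro: 1 ⇒ (c0=1/4, c1=0, c2=1)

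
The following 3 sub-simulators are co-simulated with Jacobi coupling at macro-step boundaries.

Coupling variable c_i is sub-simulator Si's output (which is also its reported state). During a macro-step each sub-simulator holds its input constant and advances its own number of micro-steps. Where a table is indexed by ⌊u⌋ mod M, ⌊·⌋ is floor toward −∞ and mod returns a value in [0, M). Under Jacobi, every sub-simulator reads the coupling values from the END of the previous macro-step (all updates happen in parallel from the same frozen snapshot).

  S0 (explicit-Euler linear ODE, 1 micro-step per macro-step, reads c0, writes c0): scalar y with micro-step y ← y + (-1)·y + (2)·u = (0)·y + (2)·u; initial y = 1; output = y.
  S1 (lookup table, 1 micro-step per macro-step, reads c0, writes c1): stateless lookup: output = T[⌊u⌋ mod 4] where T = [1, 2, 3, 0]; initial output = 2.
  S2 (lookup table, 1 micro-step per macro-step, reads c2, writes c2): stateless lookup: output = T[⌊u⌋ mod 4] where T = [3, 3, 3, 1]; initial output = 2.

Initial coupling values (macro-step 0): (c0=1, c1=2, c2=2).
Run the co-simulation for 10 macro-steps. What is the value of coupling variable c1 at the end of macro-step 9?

macro 1: S0 reads c0=1 → after 1×micro: 2; S1 reads c0=1 → after 1×micro: 2; S2 reads c2=2 → after 1×micro: 3 ⇒ (c0=2, c1=2, c2=3)
macro 2: S0 reads c0=2 → after 1×micro: 4; S1 reads c0=2 → after 1×micro: 3; S2 reads c2=3 → after 1×micro: 1 ⇒ (c0=4, c1=3, c2=1)
macro 3: S0 reads c0=4 → after 1×micro: 8; S1 reads c0=4 → after 1×micro: 1; S2 reads c2=1 → after 1×micro: 3 ⇒ (c0=8, c1=1, c2=3)
macro 4: S0 reads c0=8 → after 1×micro: 16; S1 reads c0=8 → after 1×micro: 1; S2 reads c2=3 → after 1×micro: 1 ⇒ (c0=16, c1=1, c2=1)
macro 5: S0 reads c0=16 → after 1×micro: 32; S1 reads c0=16 → after 1×micro: 1; S2 reads c2=1 → after 1×micro: 3 ⇒ (c0=32, c1=1, c2=3)
macro 6: S0 reads c0=32 → after 1×micro: 64; S1 reads c0=32 → after 1×micro: 1; S2 reads c2=3 → after 1×micro: 1 ⇒ (c0=64, c1=1, c2=1)
macro 7: S0 reads c0=64 → after 1×micro: 128; S1 reads c0=64 → after 1×micro: 1; S2 reads c2=1 → after 1×micro: 3 ⇒ (c0=128, c1=1, c2=3)
macro 8: S0 reads c0=128 → after 1×micro: 256; S1 reads c0=128 → after 1×micro: 1; S2 reads c2=3 → after 1×micro: 1 ⇒ (c0=256, c1=1, c2=1)
macro 9: S0 reads c0=256 → after 1×micro: 512; S1 reads c0=256 → after 1×micro: 1; S2 reads c2=1 → after 1×micro: 3 ⇒ (c0=512, c1=1, c2=3)
macro 10: S0 reads c0=512 → after 1×micro: 1024; S1 reads c0=512 → after 1×micro: 1; S2 reads c2=3 → after 1×micro: 1 ⇒ (c0=1024, c1=1, c2=1)

c1 at macro-step 9 = 1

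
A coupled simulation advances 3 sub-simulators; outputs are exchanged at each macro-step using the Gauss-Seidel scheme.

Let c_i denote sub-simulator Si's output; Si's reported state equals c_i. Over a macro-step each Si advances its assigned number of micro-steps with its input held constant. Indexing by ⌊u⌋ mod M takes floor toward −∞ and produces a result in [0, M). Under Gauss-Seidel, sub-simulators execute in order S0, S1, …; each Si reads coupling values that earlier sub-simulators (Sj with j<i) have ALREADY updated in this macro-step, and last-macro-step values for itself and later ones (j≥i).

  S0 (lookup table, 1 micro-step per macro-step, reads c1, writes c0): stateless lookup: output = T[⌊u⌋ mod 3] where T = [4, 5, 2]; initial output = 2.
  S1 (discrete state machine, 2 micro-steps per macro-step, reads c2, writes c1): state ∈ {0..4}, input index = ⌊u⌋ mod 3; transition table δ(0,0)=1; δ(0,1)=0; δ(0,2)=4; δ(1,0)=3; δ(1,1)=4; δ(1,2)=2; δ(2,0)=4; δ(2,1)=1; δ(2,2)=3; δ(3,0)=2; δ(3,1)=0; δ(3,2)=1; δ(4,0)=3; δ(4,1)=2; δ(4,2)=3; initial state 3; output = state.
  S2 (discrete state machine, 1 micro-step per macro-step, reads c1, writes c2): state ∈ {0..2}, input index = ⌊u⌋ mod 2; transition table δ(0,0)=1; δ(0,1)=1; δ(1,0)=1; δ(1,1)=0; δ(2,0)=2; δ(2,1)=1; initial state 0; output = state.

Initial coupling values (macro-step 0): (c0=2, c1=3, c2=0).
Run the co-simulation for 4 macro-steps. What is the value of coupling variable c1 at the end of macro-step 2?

macro 1: S0 reads c1=3 → after 1×micro: 4; S1 reads c2=0 → after 2×micro: 4; S2 reads c1=4 → after 1×micro: 1 ⇒ (c0=4, c1=4, c2=1)
macro 2: S0 reads c1=4 → after 1×micro: 5; S1 reads c2=1 → after 2×micro: 1; S2 reads c1=1 → after 1×micro: 0 ⇒ (c0=5, c1=1, c2=0)
macro 3: S0 reads c1=1 → after 1×micro: 5; S1 reads c2=0 → after 2×micro: 2; S2 reads c1=2 → after 1×micro: 1 ⇒ (c0=5, c1=2, c2=1)
macro 4: S0 reads c1=2 → after 1×micro: 2; S1 reads c2=1 → after 2×micro: 4; S2 reads c1=4 → after 1×micro: 1 ⇒ (c0=2, c1=4, c2=1)

c1 at macro-step 2 = 1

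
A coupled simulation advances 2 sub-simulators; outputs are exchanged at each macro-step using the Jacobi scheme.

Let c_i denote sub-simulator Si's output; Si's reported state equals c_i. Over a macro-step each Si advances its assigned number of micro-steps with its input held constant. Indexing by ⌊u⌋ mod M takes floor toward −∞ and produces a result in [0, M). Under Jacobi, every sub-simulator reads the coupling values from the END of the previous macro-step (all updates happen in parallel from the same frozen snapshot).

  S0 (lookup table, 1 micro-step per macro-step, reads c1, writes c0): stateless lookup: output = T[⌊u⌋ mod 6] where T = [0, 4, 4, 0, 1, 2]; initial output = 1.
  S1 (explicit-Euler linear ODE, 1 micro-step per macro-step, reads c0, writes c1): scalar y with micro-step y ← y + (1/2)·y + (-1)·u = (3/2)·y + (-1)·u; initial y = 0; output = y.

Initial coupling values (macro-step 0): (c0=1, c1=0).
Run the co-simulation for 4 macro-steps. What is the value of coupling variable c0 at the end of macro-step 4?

macro 1: S0 reads c1=0 → after 1×micro: 0; S1 reads c0=1 → after 1×micro: -1 ⇒ (c0=0, c1=-1)
macro 2: S0 reads c1=-1 → after 1×micro: 2; S1 reads c0=0 → after 1×micro: -3/2 ⇒ (c0=2, c1=-3/2)
macro 3: S0 reads c1=-3/2 → after 1×micro: 1; S1 reads c0=2 → after 1×micro: -17/4 ⇒ (c0=1, c1=-17/4)
macro 4: S0 reads c1=-17/4 → after 1×micro: 4; S1 reads c0=1 → after 1×micro: -59/8 ⇒ (c0=4, c1=-59/8)

c0 at macro-step 4 = 4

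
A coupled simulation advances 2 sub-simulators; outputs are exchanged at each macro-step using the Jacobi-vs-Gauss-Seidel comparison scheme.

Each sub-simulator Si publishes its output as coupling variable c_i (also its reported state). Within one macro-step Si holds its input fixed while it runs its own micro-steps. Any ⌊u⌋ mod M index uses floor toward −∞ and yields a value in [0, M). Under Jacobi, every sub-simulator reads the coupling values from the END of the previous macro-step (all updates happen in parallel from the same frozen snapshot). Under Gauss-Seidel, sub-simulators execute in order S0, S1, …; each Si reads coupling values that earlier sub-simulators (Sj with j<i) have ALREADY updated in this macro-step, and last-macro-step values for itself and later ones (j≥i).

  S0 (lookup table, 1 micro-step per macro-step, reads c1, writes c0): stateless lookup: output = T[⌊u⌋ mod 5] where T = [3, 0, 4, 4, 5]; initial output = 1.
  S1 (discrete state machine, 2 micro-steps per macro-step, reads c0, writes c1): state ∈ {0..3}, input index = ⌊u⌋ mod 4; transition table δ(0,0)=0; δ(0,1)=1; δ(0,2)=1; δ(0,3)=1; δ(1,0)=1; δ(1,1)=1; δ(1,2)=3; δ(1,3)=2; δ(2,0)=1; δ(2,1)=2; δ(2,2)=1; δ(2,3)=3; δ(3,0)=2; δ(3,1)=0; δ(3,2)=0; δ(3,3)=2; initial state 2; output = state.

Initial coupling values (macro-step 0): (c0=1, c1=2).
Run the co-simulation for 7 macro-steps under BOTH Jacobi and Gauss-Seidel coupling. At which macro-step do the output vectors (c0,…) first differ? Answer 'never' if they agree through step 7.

first divergence at macro-step: 1

[Jacobi] macro 1: S0 reads c1=2 → after 1×micro: 4; S1 reads c0=1 → after 2×micro: 2 ⇒ (c0=4, c1=2)
[Jacobi] macro 2: S0 reads c1=2 → after 1×micro: 4; S1 reads c0=4 → after 2×micro: 1 ⇒ (c0=4, c1=1)
[Jacobi] macro 3: S0 reads c1=1 → after 1×micro: 0; S1 reads c0=4 → after 2×micro: 1 ⇒ (c0=0, c1=1)
[Jacobi] macro 4: S0 reads c1=1 → after 1×micro: 0; S1 reads c0=0 → after 2×micro: 1 ⇒ (c0=0, c1=1)
[Jacobi] macro 5: S0 reads c1=1 → after 1×micro: 0; S1 reads c0=0 → after 2×micro: 1 ⇒ (c0=0, c1=1)
[Jacobi] macro 6: S0 reads c1=1 → after 1×micro: 0; S1 reads c0=0 → after 2×micro: 1 ⇒ (c0=0, c1=1)
[Jacobi] macro 7: S0 reads c1=1 → after 1×micro: 0; S1 reads c0=0 → after 2×micro: 1 ⇒ (c0=0, c1=1)
[Gauss-Seidel] macro 1: S0 reads c1=2 → after 1×micro: 4; S1 reads c0=4 → after 2×micro: 1 ⇒ (c0=4, c1=1)
[Gauss-Seidel] macro 2: S0 reads c1=1 → after 1×micro: 0; S1 reads c0=0 → after 2×micro: 1 ⇒ (c0=0, c1=1)
[Gauss-Seidel] macro 3: S0 reads c1=1 → after 1×micro: 0; S1 reads c0=0 → after 2×micro: 1 ⇒ (c0=0, c1=1)
[Gauss-Seidel] macro 4: S0 reads c1=1 → after 1×micro: 0; S1 reads c0=0 → after 2×micro: 1 ⇒ (c0=0, c1=1)
[Gauss-Seidel] macro 5: S0 reads c1=1 → after 1×micro: 0; S1 reads c0=0 → after 2×micro: 1 ⇒ (c0=0, c1=1)
[Gauss-Seidel] macro 6: S0 reads c1=1 → after 1×micro: 0; S1 reads c0=0 → after 2×micro: 1 ⇒ (c0=0, c1=1)
[Gauss-Seidel] macro 7: S0 reads c1=1 → after 1×micro: 0; S1 reads c0=0 → after 2×micro: 1 ⇒ (c0=0, c1=1)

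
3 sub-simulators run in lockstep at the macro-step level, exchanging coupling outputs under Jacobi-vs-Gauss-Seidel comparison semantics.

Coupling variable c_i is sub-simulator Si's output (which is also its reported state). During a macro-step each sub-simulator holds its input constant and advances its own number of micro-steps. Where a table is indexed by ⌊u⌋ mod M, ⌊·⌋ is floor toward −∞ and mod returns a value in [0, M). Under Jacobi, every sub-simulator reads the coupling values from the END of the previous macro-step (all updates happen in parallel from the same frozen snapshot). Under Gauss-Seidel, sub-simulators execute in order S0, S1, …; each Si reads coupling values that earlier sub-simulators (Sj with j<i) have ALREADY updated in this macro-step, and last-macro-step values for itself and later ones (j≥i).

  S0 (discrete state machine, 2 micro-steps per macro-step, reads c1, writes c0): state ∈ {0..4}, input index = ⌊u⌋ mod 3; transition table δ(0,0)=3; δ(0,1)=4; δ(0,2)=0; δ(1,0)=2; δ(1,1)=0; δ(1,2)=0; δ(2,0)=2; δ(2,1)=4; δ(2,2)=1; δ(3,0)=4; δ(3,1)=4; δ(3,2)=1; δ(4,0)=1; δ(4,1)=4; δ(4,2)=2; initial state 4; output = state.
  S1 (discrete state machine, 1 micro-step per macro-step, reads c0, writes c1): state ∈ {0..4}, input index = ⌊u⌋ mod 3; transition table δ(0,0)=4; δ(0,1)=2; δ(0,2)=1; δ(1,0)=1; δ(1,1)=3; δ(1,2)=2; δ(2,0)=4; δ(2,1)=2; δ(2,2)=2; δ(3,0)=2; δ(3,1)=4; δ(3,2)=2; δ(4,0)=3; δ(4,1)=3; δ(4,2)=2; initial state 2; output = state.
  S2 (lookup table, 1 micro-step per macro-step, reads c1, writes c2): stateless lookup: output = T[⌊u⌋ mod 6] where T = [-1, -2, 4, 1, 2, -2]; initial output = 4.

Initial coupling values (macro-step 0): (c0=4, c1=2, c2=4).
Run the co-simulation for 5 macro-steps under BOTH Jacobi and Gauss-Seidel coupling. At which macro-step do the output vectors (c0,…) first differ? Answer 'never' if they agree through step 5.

first divergence at macro-step: 2

[Jacobi] macro 1: S0 reads c1=2 → after 2×micro: 1; S1 reads c0=4 → after 1×micro: 2; S2 reads c1=2 → after 1×micro: 4 ⇒ (c0=1, c1=2, c2=4)
[Jacobi] macro 2: S0 reads c1=2 → after 2×micro: 0; S1 reads c0=1 → after 1×micro: 2; S2 reads c1=2 → after 1×micro: 4 ⇒ (c0=0, c1=2, c2=4)
[Jacobi] macro 3: S0 reads c1=2 → after 2×micro: 0; S1 reads c0=0 → after 1×micro: 4; S2 reads c1=2 → after 1×micro: 4 ⇒ (c0=0, c1=4, c2=4)
[Jacobi] macro 4: S0 reads c1=4 → after 2×micro: 4; S1 reads c0=0 → after 1×micro: 3; S2 reads c1=4 → after 1×micro: 2 ⇒ (c0=4, c1=3, c2=2)
[Jacobi] macro 5: S0 reads c1=3 → after 2×micro: 2; S1 reads c0=4 → after 1×micro: 4; S2 reads c1=3 → after 1×micro: 1 ⇒ (c0=2, c1=4, c2=1)
[Gauss-Seidel] macro 1: S0 reads c1=2 → after 2×micro: 1; S1 reads c0=1 → after 1×micro: 2; S2 reads c1=2 → after 1×micro: 4 ⇒ (c0=1, c1=2, c2=4)
[Gauss-Seidel] macro 2: S0 reads c1=2 → after 2×micro: 0; S1 reads c0=0 → after 1×micro: 4; S2 reads c1=4 → after 1×micro: 2 ⇒ (c0=0, c1=4, c2=2)
[Gauss-Seidel] macro 3: S0 reads c1=4 → after 2×micro: 4; S1 reads c0=4 → after 1×micro: 3; S2 reads c1=3 → after 1×micro: 1 ⇒ (c0=4, c1=3, c2=1)
[Gauss-Seidel] macro 4: S0 reads c1=3 → after 2×micro: 2; S1 reads c0=2 → after 1×micro: 2; S2 reads c1=2 → after 1×micro: 4 ⇒ (c0=2, c1=2, c2=4)
[Gauss-Seidel] macro 5: S0 reads c1=2 → after 2×micro: 0; S1 reads c0=0 → after 1×micro: 4; S2 reads c1=4 → after 1×micro: 2 ⇒ (c0=0, c1=4, c2=2)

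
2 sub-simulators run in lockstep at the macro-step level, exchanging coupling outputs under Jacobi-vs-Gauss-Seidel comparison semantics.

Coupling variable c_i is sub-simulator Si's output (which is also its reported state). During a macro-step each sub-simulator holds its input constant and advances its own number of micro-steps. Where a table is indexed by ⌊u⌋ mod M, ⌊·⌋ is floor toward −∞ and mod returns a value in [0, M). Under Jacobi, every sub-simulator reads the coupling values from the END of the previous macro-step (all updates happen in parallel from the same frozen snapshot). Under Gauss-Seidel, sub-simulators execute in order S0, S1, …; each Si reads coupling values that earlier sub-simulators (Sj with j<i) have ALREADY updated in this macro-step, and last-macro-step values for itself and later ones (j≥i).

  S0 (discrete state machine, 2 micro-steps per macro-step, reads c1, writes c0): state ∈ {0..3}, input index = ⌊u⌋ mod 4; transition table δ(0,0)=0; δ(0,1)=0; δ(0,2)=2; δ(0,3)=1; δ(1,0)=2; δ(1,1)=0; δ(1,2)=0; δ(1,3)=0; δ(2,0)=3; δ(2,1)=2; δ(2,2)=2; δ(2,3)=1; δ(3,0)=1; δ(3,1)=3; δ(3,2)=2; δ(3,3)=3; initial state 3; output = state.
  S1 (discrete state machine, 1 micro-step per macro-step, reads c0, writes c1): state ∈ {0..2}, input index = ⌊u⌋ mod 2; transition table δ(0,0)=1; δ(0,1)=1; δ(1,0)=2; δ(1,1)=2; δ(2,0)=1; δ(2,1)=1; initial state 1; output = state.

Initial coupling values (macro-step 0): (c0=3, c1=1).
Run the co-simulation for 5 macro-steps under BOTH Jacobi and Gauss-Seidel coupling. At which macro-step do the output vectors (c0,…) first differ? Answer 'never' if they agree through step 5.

[Jacobi] macro 1: S0 reads c1=1 → after 2×micro: 3; S1 reads c0=3 → after 1×micro: 2 ⇒ (c0=3, c1=2)
[Jacobi] macro 2: S0 reads c1=2 → after 2×micro: 2; S1 reads c0=3 → after 1×micro: 1 ⇒ (c0=2, c1=1)
[Jacobi] macro 3: S0 reads c1=1 → after 2×micro: 2; S1 reads c0=2 → after 1×micro: 2 ⇒ (c0=2, c1=2)
[Jacobi] macro 4: S0 reads c1=2 → after 2×micro: 2; S1 reads c0=2 → after 1×micro: 1 ⇒ (c0=2, c1=1)
[Jacobi] macro 5: S0 reads c1=1 → after 2×micro: 2; S1 reads c0=2 → after 1×micro: 2 ⇒ (c0=2, c1=2)
[Gauss-Seidel] macro 1: S0 reads c1=1 → after 2×micro: 3; S1 reads c0=3 → after 1×micro: 2 ⇒ (c0=3, c1=2)
[Gauss-Seidel] macro 2: S0 reads c1=2 → after 2×micro: 2; S1 reads c0=2 → after 1×micro: 1 ⇒ (c0=2, c1=1)
[Gauss-Seidel] macro 3: S0 reads c1=1 → after 2×micro: 2; S1 reads c0=2 → after 1×micro: 2 ⇒ (c0=2, c1=2)
[Gauss-Seidel] macro 4: S0 reads c1=2 → after 2×micro: 2; S1 reads c0=2 → after 1×micro: 1 ⇒ (c0=2, c1=1)
[Gauss-Seidel] macro 5: S0 reads c1=1 → after 2×micro: 2; S1 reads c0=2 → after 1×micro: 2 ⇒ (c0=2, c1=2)

first divergence at macro-step: never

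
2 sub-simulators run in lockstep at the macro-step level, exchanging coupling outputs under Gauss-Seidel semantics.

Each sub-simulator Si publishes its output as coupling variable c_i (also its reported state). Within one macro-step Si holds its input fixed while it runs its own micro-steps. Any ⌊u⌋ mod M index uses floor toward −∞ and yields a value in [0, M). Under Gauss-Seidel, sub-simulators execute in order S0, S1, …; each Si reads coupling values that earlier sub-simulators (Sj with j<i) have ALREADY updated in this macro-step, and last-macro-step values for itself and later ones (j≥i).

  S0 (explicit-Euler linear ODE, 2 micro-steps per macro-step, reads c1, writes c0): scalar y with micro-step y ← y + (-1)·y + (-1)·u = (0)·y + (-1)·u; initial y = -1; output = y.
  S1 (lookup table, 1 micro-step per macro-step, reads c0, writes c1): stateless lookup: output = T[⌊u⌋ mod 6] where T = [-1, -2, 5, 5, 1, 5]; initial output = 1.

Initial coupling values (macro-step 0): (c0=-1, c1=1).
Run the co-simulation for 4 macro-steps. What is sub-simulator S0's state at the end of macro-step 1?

S0 state at macro-step 1 = -1

macro 1: S0 reads c1=1 → after 2×micro: -1; S1 reads c0=-1 → after 1×micro: 5 ⇒ (c0=-1, c1=5)
macro 2: S0 reads c1=5 → after 2×micro: -5; S1 reads c0=-5 → after 1×micro: -2 ⇒ (c0=-5, c1=-2)
macro 3: S0 reads c1=-2 → after 2×micro: 2; S1 reads c0=2 → after 1×micro: 5 ⇒ (c0=2, c1=5)
macro 4: S0 reads c1=5 → after 2×micro: -5; S1 reads c0=-5 → after 1×micro: -2 ⇒ (c0=-5, c1=-2)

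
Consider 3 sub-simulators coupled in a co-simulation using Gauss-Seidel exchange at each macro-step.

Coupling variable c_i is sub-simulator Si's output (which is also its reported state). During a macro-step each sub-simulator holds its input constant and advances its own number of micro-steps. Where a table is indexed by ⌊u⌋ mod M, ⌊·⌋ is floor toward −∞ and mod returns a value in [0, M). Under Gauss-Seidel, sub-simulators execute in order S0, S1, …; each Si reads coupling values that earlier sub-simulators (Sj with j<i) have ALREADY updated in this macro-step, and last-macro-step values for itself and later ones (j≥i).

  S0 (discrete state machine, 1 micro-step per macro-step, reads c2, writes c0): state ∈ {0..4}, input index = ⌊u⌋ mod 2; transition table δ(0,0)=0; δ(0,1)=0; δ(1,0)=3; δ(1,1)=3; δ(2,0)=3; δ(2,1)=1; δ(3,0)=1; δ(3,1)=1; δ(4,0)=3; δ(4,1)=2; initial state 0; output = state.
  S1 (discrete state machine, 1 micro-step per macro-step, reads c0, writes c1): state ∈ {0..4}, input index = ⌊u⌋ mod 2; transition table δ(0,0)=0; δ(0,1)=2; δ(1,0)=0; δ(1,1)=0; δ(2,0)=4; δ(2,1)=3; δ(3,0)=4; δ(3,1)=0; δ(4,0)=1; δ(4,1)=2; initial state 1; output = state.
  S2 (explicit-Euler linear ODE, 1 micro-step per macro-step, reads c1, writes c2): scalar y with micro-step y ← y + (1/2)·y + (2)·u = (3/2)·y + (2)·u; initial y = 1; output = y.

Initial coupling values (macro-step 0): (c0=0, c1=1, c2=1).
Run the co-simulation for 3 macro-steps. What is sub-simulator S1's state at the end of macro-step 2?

macro 1: S0 reads c2=1 → after 1×micro: 0; S1 reads c0=0 → after 1×micro: 0; S2 reads c1=0 → after 1×micro: 3/2 ⇒ (c0=0, c1=0, c2=3/2)
macro 2: S0 reads c2=3/2 → after 1×micro: 0; S1 reads c0=0 → after 1×micro: 0; S2 reads c1=0 → after 1×micro: 9/4 ⇒ (c0=0, c1=0, c2=9/4)
macro 3: S0 reads c2=9/4 → after 1×micro: 0; S1 reads c0=0 → after 1×micro: 0; S2 reads c1=0 → after 1×micro: 27/8 ⇒ (c0=0, c1=0, c2=27/8)

S1 state at macro-step 2 = 0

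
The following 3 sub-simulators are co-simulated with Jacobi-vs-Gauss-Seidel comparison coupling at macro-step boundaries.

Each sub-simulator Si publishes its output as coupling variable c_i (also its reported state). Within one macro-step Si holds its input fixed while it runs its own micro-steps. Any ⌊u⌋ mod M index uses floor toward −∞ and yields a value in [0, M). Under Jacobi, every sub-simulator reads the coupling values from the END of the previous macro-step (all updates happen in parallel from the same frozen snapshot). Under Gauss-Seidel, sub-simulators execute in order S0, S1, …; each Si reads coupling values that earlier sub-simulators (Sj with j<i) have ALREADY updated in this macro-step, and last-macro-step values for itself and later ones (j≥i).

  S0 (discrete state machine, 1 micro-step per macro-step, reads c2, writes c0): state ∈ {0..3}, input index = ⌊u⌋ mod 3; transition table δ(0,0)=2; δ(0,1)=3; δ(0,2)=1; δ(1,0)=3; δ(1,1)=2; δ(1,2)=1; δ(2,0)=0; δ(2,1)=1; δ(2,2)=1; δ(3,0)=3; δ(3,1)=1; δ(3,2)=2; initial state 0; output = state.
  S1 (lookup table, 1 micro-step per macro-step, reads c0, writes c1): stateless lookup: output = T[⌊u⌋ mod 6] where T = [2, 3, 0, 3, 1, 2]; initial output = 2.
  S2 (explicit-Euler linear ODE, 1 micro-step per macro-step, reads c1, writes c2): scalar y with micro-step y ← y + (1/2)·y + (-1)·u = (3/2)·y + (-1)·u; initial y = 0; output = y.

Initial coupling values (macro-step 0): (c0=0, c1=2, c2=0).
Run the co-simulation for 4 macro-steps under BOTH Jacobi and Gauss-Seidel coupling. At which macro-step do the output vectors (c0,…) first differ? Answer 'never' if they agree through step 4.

first divergence at macro-step: 1

[Jacobi] macro 1: S0 reads c2=0 → after 1×micro: 2; S1 reads c0=0 → after 1×micro: 2; S2 reads c1=2 → after 1×micro: -2 ⇒ (c0=2, c1=2, c2=-2)
[Jacobi] macro 2: S0 reads c2=-2 → after 1×micro: 1; S1 reads c0=2 → after 1×micro: 0; S2 reads c1=2 → after 1×micro: -5 ⇒ (c0=1, c1=0, c2=-5)
[Jacobi] macro 3: S0 reads c2=-5 → after 1×micro: 2; S1 reads c0=1 → after 1×micro: 3; S2 reads c1=0 → after 1×micro: -15/2 ⇒ (c0=2, c1=3, c2=-15/2)
[Jacobi] macro 4: S0 reads c2=-15/2 → after 1×micro: 1; S1 reads c0=2 → after 1×micro: 0; S2 reads c1=3 → after 1×micro: -57/4 ⇒ (c0=1, c1=0, c2=-57/4)
[Gauss-Seidel] macro 1: S0 reads c2=0 → after 1×micro: 2; S1 reads c0=2 → after 1×micro: 0; S2 reads c1=0 → after 1×micro: 0 ⇒ (c0=2, c1=0, c2=0)
[Gauss-Seidel] macro 2: S0 reads c2=0 → after 1×micro: 0; S1 reads c0=0 → after 1×micro: 2; S2 reads c1=2 → after 1×micro: -2 ⇒ (c0=0, c1=2, c2=-2)
[Gauss-Seidel] macro 3: S0 reads c2=-2 → after 1×micro: 3; S1 reads c0=3 → after 1×micro: 3; S2 reads c1=3 → after 1×micro: -6 ⇒ (c0=3, c1=3, c2=-6)
[Gauss-Seidel] macro 4: S0 reads c2=-6 → after 1×micro: 3; S1 reads c0=3 → after 1×micro: 3; S2 reads c1=3 → after 1×micro: -12 ⇒ (c0=3, c1=3, c2=-12)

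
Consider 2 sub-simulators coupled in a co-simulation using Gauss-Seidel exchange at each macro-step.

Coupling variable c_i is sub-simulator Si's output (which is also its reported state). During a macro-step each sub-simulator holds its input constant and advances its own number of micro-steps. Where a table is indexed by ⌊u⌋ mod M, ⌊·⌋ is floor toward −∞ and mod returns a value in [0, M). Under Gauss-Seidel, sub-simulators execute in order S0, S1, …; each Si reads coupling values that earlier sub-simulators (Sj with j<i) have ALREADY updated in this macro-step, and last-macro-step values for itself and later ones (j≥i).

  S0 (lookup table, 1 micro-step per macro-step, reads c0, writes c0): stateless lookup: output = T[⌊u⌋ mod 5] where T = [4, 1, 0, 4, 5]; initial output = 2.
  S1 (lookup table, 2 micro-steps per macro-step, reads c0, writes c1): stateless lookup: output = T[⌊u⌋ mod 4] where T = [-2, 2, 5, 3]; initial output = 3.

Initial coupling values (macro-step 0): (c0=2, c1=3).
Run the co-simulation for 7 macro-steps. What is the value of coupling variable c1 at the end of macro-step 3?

c1 at macro-step 3 = 2

macro 1: S0 reads c0=2 → after 1×micro: 0; S1 reads c0=0 → after 2×micro: -2 ⇒ (c0=0, c1=-2)
macro 2: S0 reads c0=0 → after 1×micro: 4; S1 reads c0=4 → after 2×micro: -2 ⇒ (c0=4, c1=-2)
macro 3: S0 reads c0=4 → after 1×micro: 5; S1 reads c0=5 → after 2×micro: 2 ⇒ (c0=5, c1=2)
macro 4: S0 reads c0=5 → after 1×micro: 4; S1 reads c0=4 → after 2×micro: -2 ⇒ (c0=4, c1=-2)
macro 5: S0 reads c0=4 → after 1×micro: 5; S1 reads c0=5 → after 2×micro: 2 ⇒ (c0=5, c1=2)
macro 6: S0 reads c0=5 → after 1×micro: 4; S1 reads c0=4 → after 2×micro: -2 ⇒ (c0=4, c1=-2)
macro 7: S0 reads c0=4 → after 1×micro: 5; S1 reads c0=5 → after 2×micro: 2 ⇒ (c0=5, c1=2)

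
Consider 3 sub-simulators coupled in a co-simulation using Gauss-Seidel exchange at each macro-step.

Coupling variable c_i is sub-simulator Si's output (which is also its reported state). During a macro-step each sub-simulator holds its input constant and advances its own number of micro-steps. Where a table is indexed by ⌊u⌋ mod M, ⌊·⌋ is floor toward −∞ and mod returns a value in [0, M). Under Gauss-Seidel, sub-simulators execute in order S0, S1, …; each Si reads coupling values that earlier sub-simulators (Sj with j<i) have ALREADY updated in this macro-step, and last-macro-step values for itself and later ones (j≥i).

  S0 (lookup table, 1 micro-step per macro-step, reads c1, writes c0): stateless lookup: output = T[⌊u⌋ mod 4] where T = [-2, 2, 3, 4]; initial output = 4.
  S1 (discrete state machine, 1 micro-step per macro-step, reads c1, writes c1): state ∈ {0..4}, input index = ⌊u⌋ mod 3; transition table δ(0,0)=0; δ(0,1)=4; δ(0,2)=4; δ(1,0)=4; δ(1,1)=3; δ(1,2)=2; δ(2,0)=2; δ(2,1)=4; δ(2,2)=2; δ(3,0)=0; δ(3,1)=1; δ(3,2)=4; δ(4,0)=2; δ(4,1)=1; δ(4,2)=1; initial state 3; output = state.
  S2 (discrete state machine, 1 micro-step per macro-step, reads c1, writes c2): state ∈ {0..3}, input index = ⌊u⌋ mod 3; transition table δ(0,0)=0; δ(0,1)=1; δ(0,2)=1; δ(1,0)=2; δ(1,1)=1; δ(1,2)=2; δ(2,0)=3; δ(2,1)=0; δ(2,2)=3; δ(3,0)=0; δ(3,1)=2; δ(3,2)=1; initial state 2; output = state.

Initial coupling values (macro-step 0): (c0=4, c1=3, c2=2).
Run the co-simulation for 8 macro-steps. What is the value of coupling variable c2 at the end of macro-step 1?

c2 at macro-step 1 = 3

macro 1: S0 reads c1=3 → after 1×micro: 4; S1 reads c1=3 → after 1×micro: 0; S2 reads c1=0 → after 1×micro: 3 ⇒ (c0=4, c1=0, c2=3)
macro 2: S0 reads c1=0 → after 1×micro: -2; S1 reads c1=0 → after 1×micro: 0; S2 reads c1=0 → after 1×micro: 0 ⇒ (c0=-2, c1=0, c2=0)
macro 3: S0 reads c1=0 → after 1×micro: -2; S1 reads c1=0 → after 1×micro: 0; S2 reads c1=0 → after 1×micro: 0 ⇒ (c0=-2, c1=0, c2=0)
macro 4: S0 reads c1=0 → after 1×micro: -2; S1 reads c1=0 → after 1×micro: 0; S2 reads c1=0 → after 1×micro: 0 ⇒ (c0=-2, c1=0, c2=0)
macro 5: S0 reads c1=0 → after 1×micro: -2; S1 reads c1=0 → after 1×micro: 0; S2 reads c1=0 → after 1×micro: 0 ⇒ (c0=-2, c1=0, c2=0)
macro 6: S0 reads c1=0 → after 1×micro: -2; S1 reads c1=0 → after 1×micro: 0; S2 reads c1=0 → after 1×micro: 0 ⇒ (c0=-2, c1=0, c2=0)
macro 7: S0 reads c1=0 → after 1×micro: -2; S1 reads c1=0 → after 1×micro: 0; S2 reads c1=0 → after 1×micro: 0 ⇒ (c0=-2, c1=0, c2=0)
macro 8: S0 reads c1=0 → after 1×micro: -2; S1 reads c1=0 → after 1×micro: 0; S2 reads c1=0 → after 1×micro: 0 ⇒ (c0=-2, c1=0, c2=0)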